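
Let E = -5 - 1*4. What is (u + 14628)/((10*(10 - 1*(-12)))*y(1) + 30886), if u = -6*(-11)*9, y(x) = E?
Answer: 7611/14453 ≈ 0.52660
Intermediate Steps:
E = -9 (E = -5 - 4 = -9)
y(x) = -9
u = 594 (u = 66*9 = 594)
(u + 14628)/((10*(10 - 1*(-12)))*y(1) + 30886) = (594 + 14628)/((10*(10 - 1*(-12)))*(-9) + 30886) = 15222/((10*(10 + 12))*(-9) + 30886) = 15222/((10*22)*(-9) + 30886) = 15222/(220*(-9) + 30886) = 15222/(-1980 + 30886) = 15222/28906 = 15222*(1/28906) = 7611/14453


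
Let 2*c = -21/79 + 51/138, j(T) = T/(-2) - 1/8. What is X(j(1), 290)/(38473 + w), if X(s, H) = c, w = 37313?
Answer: 377/550812648 ≈ 6.8444e-7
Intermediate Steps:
j(T) = -⅛ - T/2 (j(T) = T*(-½) - 1*⅛ = -T/2 - ⅛ = -⅛ - T/2)
c = 377/7268 (c = (-21/79 + 51/138)/2 = (-21*1/79 + 51*(1/138))/2 = (-21/79 + 17/46)/2 = (½)*(377/3634) = 377/7268 ≈ 0.051871)
X(s, H) = 377/7268
X(j(1), 290)/(38473 + w) = 377/(7268*(38473 + 37313)) = (377/7268)/75786 = (377/7268)*(1/75786) = 377/550812648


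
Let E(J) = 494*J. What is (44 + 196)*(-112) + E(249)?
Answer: 96126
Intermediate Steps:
(44 + 196)*(-112) + E(249) = (44 + 196)*(-112) + 494*249 = 240*(-112) + 123006 = -26880 + 123006 = 96126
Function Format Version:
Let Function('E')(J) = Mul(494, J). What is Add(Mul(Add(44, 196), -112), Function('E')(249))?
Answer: 96126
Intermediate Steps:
Add(Mul(Add(44, 196), -112), Function('E')(249)) = Add(Mul(Add(44, 196), -112), Mul(494, 249)) = Add(Mul(240, -112), 123006) = Add(-26880, 123006) = 96126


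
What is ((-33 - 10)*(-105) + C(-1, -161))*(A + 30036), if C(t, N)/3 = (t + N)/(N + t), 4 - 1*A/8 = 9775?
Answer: -217460376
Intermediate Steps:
A = -78168 (A = 32 - 8*9775 = 32 - 78200 = -78168)
C(t, N) = 3 (C(t, N) = 3*((t + N)/(N + t)) = 3*((N + t)/(N + t)) = 3*1 = 3)
((-33 - 10)*(-105) + C(-1, -161))*(A + 30036) = ((-33 - 10)*(-105) + 3)*(-78168 + 30036) = (-43*(-105) + 3)*(-48132) = (4515 + 3)*(-48132) = 4518*(-48132) = -217460376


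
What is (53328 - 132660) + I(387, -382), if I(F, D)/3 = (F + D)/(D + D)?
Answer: -60609663/764 ≈ -79332.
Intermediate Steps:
I(F, D) = 3*(D + F)/(2*D) (I(F, D) = 3*((F + D)/(D + D)) = 3*((D + F)/((2*D))) = 3*((D + F)*(1/(2*D))) = 3*((D + F)/(2*D)) = 3*(D + F)/(2*D))
(53328 - 132660) + I(387, -382) = (53328 - 132660) + (3/2)*(-382 + 387)/(-382) = -79332 + (3/2)*(-1/382)*5 = -79332 - 15/764 = -60609663/764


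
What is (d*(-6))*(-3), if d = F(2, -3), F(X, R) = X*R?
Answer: -108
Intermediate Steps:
F(X, R) = R*X
d = -6 (d = -3*2 = -6)
(d*(-6))*(-3) = -6*(-6)*(-3) = 36*(-3) = -108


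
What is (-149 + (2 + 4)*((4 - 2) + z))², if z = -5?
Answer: 27889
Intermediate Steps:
(-149 + (2 + 4)*((4 - 2) + z))² = (-149 + (2 + 4)*((4 - 2) - 5))² = (-149 + 6*(2 - 5))² = (-149 + 6*(-3))² = (-149 - 18)² = (-167)² = 27889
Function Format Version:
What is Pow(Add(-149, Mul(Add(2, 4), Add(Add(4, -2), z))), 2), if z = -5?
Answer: 27889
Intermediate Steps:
Pow(Add(-149, Mul(Add(2, 4), Add(Add(4, -2), z))), 2) = Pow(Add(-149, Mul(Add(2, 4), Add(Add(4, -2), -5))), 2) = Pow(Add(-149, Mul(6, Add(2, -5))), 2) = Pow(Add(-149, Mul(6, -3)), 2) = Pow(Add(-149, -18), 2) = Pow(-167, 2) = 27889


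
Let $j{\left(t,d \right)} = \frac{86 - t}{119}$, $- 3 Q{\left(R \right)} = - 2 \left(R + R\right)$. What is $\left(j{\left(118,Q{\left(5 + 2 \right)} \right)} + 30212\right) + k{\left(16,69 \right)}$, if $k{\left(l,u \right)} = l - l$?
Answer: $\frac{3595196}{119} \approx 30212.0$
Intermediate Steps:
$Q{\left(R \right)} = \frac{4 R}{3}$ ($Q{\left(R \right)} = - \frac{\left(-2\right) \left(R + R\right)}{3} = - \frac{\left(-2\right) 2 R}{3} = - \frac{\left(-4\right) R}{3} = \frac{4 R}{3}$)
$k{\left(l,u \right)} = 0$
$j{\left(t,d \right)} = \frac{86}{119} - \frac{t}{119}$ ($j{\left(t,d \right)} = \left(86 - t\right) \frac{1}{119} = \frac{86}{119} - \frac{t}{119}$)
$\left(j{\left(118,Q{\left(5 + 2 \right)} \right)} + 30212\right) + k{\left(16,69 \right)} = \left(\left(\frac{86}{119} - \frac{118}{119}\right) + 30212\right) + 0 = \left(- \frac{32}{119} + 30212\right) + 0 = \frac{3595196}{119} + 0 = \frac{3595196}{119}$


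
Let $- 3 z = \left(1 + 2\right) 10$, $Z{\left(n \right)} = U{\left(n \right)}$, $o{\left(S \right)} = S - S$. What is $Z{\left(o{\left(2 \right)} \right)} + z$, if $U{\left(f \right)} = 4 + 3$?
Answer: $-3$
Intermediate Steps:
$o{\left(S \right)} = 0$
$U{\left(f \right)} = 7$
$Z{\left(n \right)} = 7$
$z = -10$ ($z = - \frac{\left(1 + 2\right) 10}{3} = - \frac{3 \cdot 10}{3} = \left(- \frac{1}{3}\right) 30 = -10$)
$Z{\left(o{\left(2 \right)} \right)} + z = 7 - 10 = -3$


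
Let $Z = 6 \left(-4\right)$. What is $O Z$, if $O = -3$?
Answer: $72$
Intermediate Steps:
$Z = -24$
$O Z = \left(-3\right) \left(-24\right) = 72$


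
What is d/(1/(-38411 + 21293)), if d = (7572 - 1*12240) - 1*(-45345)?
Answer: -696308886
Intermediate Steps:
d = 40677 (d = (7572 - 12240) + 45345 = -4668 + 45345 = 40677)
d/(1/(-38411 + 21293)) = 40677/(1/(-38411 + 21293)) = 40677/(1/(-17118)) = 40677/(-1/17118) = 40677*(-17118) = -696308886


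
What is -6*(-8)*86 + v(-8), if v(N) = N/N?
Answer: 4129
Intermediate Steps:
v(N) = 1
-6*(-8)*86 + v(-8) = -6*(-8)*86 + 1 = 48*86 + 1 = 4128 + 1 = 4129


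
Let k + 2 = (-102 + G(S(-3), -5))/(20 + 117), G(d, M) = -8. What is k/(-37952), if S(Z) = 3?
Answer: 6/81241 ≈ 7.3854e-5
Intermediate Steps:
k = -384/137 (k = -2 + (-102 - 8)/(20 + 117) = -2 - 110/137 = -384/137 ≈ -2.8029)
k/(-37952) = -384/137/(-37952) = -384/137*(-1/37952) = 6/81241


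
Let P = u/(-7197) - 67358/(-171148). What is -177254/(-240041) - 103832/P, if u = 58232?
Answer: 15350896955070272606/1137976148253605 ≈ 13490.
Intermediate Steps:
P = -4740757405/615876078 (P = 58232/(-7197) - 67358/(-171148) = 58232*(-1/7197) - 67358*(-1/171148) = -58232/7197 + 33679/85574 = -4740757405/615876078 ≈ -7.6976)
-177254/(-240041) - 103832/P = -177254/(-240041) - 103832/(-4740757405/615876078) = -177254*(-1/240041) - 103832*(-615876078/4740757405) = 177254/240041 + 63947644930896/4740757405 = 15350896955070272606/1137976148253605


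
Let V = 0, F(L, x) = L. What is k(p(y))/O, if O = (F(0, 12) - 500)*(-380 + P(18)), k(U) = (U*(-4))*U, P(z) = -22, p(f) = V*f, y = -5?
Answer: 0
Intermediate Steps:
p(f) = 0 (p(f) = 0*f = 0)
k(U) = -4*U² (k(U) = (-4*U)*U = -4*U²)
O = 201000 (O = (0 - 500)*(-380 - 22) = -500*(-402) = 201000)
k(p(y))/O = -4*0²/201000 = -4*0*(1/201000) = 0*(1/201000) = 0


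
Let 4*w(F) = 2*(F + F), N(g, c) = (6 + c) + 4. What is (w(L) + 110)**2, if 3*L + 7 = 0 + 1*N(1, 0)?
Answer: 12321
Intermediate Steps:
N(g, c) = 10 + c
L = 1 (L = -7/3 + (0 + 1*(10 + 0))/3 = -7/3 + (0 + 1*10)/3 = -7/3 + (0 + 10)/3 = -7/3 + (1/3)*10 = -7/3 + 10/3 = 1)
w(F) = F (w(F) = (2*(F + F))/4 = (2*(2*F))/4 = (4*F)/4 = F)
(w(L) + 110)**2 = (1 + 110)**2 = 111**2 = 12321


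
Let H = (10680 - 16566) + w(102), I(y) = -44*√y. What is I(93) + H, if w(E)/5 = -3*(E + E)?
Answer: -8946 - 44*√93 ≈ -9370.3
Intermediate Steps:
w(E) = -30*E (w(E) = 5*(-3*(E + E)) = 5*(-6*E) = -30*E)
H = -8946 (H = (10680 - 16566) - 30*102 = -5886 - 3060 = -8946)
I(93) + H = -44*√93 - 8946 = -8946 - 44*√93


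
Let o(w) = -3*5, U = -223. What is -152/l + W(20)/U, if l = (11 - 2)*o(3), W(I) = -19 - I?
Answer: 39161/30105 ≈ 1.3008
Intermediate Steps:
o(w) = -15
l = -135 (l = (11 - 2)*(-15) = 9*(-15) = -135)
-152/l + W(20)/U = -152/(-135) + (-19 - 1*20)/(-223) = -152*(-1/135) + (-19 - 20)*(-1/223) = 152/135 - 39*(-1/223) = 152/135 + 39/223 = 39161/30105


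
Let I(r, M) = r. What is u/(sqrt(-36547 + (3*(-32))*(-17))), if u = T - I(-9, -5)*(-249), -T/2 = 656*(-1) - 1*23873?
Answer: -46817*I*sqrt(34915)/34915 ≈ -250.55*I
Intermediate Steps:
T = 49058 (T = -2*(656*(-1) - 1*23873) = -2*(-656 - 23873) = -2*(-24529) = 49058)
u = 46817 (u = 49058 - (-9)*(-249) = 49058 - 1*2241 = 49058 - 2241 = 46817)
u/(sqrt(-36547 + (3*(-32))*(-17))) = 46817/(sqrt(-36547 + (3*(-32))*(-17))) = 46817/(sqrt(-36547 - 96*(-17))) = 46817/(sqrt(-36547 + 1632)) = 46817/(sqrt(-34915)) = 46817/((I*sqrt(34915))) = 46817*(-I*sqrt(34915)/34915) = -46817*I*sqrt(34915)/34915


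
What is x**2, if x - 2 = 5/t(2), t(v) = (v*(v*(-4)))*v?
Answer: 3481/1024 ≈ 3.3994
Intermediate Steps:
t(v) = -4*v**3 (t(v) = (v*(-4*v))*v = (-4*v**2)*v = -4*v**3)
x = 59/32 (x = 2 + 5/((-4*2**3)) = 2 + 5/((-4*8)) = 2 + 5/(-32) = 2 + 5*(-1/32) = 2 - 5/32 = 59/32 ≈ 1.8438)
x**2 = (59/32)**2 = 3481/1024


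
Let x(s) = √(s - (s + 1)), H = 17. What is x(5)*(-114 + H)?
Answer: -97*I ≈ -97.0*I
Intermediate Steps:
x(s) = I (x(s) = √(s - (1 + s)) = √(s + (-1 - s)) = √(-1) = I)
x(5)*(-114 + H) = I*(-114 + 17) = I*(-97) = -97*I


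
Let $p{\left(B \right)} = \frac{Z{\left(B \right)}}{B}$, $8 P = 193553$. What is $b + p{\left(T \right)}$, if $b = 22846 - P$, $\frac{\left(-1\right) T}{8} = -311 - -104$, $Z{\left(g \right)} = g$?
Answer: $- \frac{10777}{8} \approx -1347.1$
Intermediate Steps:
$P = \frac{193553}{8}$ ($P = \frac{1}{8} \cdot 193553 = \frac{193553}{8} \approx 24194.0$)
$T = 1656$ ($T = - 8 \left(-311 - -104\right) = - 8 \left(-311 + 104\right) = \left(-8\right) \left(-207\right) = 1656$)
$p{\left(B \right)} = 1$ ($p{\left(B \right)} = \frac{B}{B} = 1$)
$b = - \frac{10785}{8}$ ($b = 22846 - \frac{193553}{8} = - \frac{10785}{8} \approx -1348.1$)
$b + p{\left(T \right)} = - \frac{10785}{8} + 1 = - \frac{10777}{8}$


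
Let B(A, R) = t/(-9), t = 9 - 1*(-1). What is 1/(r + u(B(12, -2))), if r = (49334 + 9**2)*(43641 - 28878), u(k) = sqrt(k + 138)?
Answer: 937946115/684244489167238999 - 12*sqrt(77)/4789711424170672993 ≈ 1.3708e-9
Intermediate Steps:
t = 10 (t = 9 + 1 = 10)
B(A, R) = -10/9 (B(A, R) = 10/(-9) = 10*(-1/9) = -10/9)
u(k) = sqrt(138 + k)
r = 729513645 (r = (49334 + 81)*14763 = 49415*14763 = 729513645)
1/(r + u(B(12, -2))) = 1/(729513645 + sqrt(138 - 10/9)) = 1/(729513645 + sqrt(1232/9)) = 1/(729513645 + 4*sqrt(77)/3)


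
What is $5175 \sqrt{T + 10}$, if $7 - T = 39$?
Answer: $5175 i \sqrt{22} \approx 24273.0 i$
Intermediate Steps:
$T = -32$ ($T = 7 - 39 = -32$)
$5175 \sqrt{T + 10} = 5175 \sqrt{-32 + 10} = 5175 \sqrt{-22} = 5175 i \sqrt{22}$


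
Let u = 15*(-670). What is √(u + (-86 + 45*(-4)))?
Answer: 2*I*√2579 ≈ 101.57*I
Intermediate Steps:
u = -10050
√(u + (-86 + 45*(-4))) = √(-10050 + (-86 + 45*(-4))) = √(-10050 + (-86 - 180)) = √(-10050 - 266) = √(-10316) = 2*I*√2579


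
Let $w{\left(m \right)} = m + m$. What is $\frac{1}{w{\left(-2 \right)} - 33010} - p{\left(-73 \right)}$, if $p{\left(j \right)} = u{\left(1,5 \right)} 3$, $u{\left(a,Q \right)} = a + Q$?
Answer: $- \frac{594253}{33014} \approx -18.0$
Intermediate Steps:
$w{\left(m \right)} = 2 m$
$u{\left(a,Q \right)} = Q + a$
$p{\left(j \right)} = 18$ ($p{\left(j \right)} = \left(5 + 1\right) 3 = 6 \cdot 3 = 18$)
$\frac{1}{w{\left(-2 \right)} - 33010} - p{\left(-73 \right)} = \frac{1}{2 \left(-2\right) - 33010} - 18 = \frac{1}{-4 - 33010} - 18 = \frac{1}{-33014} - 18 = - \frac{1}{33014} - 18 = - \frac{594253}{33014}$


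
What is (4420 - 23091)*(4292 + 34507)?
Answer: -724416129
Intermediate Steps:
(4420 - 23091)*(4292 + 34507) = -18671*38799 = -724416129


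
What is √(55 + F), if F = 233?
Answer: 12*√2 ≈ 16.971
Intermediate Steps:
√(55 + F) = √(55 + 233) = √288 = 12*√2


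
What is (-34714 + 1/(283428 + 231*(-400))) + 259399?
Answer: 42921126181/191028 ≈ 2.2469e+5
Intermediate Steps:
(-34714 + 1/(283428 + 231*(-400))) + 259399 = (-34714 + 1/(283428 - 92400)) + 259399 = (-34714 + 1/191028) + 259399 = -6631345991/191028 + 259399 = 42921126181/191028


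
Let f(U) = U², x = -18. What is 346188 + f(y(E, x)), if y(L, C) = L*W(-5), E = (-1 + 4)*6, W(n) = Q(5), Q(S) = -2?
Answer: 347484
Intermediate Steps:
W(n) = -2
E = 18 (E = 3*6 = 18)
y(L, C) = -2*L (y(L, C) = L*(-2) = -2*L)
346188 + f(y(E, x)) = 346188 + (-2*18)² = 346188 + (-36)² = 346188 + 1296 = 347484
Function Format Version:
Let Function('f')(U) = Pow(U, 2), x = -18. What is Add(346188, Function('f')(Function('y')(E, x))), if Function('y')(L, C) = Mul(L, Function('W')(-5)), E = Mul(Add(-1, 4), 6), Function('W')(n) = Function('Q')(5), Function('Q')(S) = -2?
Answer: 347484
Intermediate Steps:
Function('W')(n) = -2
E = 18 (E = Mul(3, 6) = 18)
Function('y')(L, C) = Mul(-2, L) (Function('y')(L, C) = Mul(L, -2) = Mul(-2, L))
Add(346188, Function('f')(Function('y')(E, x))) = Add(346188, Pow(Mul(-2, 18), 2)) = Add(346188, Pow(-36, 2)) = Add(346188, 1296) = 347484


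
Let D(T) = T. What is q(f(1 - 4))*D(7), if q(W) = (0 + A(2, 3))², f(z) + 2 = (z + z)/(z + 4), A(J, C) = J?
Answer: 28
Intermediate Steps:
f(z) = -2 + 2*z/(4 + z) (f(z) = -2 + (z + z)/(z + 4) = -2 + (2*z)/(4 + z) = -2 + 2*z/(4 + z))
q(W) = 4 (q(W) = (0 + 2)² = 2² = 4)
q(f(1 - 4))*D(7) = 4*7 = 28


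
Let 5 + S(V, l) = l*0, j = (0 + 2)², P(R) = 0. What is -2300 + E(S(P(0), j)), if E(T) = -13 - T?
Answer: -2308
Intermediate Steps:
j = 4 (j = 2² = 4)
S(V, l) = -5 (S(V, l) = -5 + l*0 = -5 + 0 = -5)
-2300 + E(S(P(0), j)) = -2300 + (-13 - 1*(-5)) = -2300 + (-13 + 5) = -2300 - 8 = -2308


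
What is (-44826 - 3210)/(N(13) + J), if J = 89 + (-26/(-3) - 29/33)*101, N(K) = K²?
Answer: -1585188/34471 ≈ -45.986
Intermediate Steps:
J = 28894/33 (J = 89 + (-26*(-⅓) - 29*1/33)*101 = 89 + (26/3 - 29/33)*101 = 89 + (257/33)*101 = 89 + 25957/33 = 28894/33 ≈ 875.58)
(-44826 - 3210)/(N(13) + J) = (-44826 - 3210)/(13² + 28894/33) = -48036/(169 + 28894/33) = -48036/34471/33 = -48036*33/34471 = -1585188/34471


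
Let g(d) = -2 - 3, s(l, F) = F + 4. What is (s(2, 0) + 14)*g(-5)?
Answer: -90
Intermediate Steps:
s(l, F) = 4 + F
g(d) = -5
(s(2, 0) + 14)*g(-5) = ((4 + 0) + 14)*(-5) = (4 + 14)*(-5) = 18*(-5) = -90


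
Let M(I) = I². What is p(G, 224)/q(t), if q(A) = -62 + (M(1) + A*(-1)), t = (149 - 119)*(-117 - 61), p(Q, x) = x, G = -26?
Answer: 224/5279 ≈ 0.042432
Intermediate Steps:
t = -5340 (t = 30*(-178) = -5340)
q(A) = -61 - A (q(A) = -62 + (1² + A*(-1)) = -62 + (1 - A) = -61 - A)
p(G, 224)/q(t) = 224/(-61 - 1*(-5340)) = 224/(-61 + 5340) = 224/5279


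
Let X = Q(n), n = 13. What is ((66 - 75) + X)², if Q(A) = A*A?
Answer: 25600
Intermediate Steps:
Q(A) = A²
X = 169 (X = 13² = 169)
((66 - 75) + X)² = ((66 - 75) + 169)² = (-9 + 169)² = 160² = 25600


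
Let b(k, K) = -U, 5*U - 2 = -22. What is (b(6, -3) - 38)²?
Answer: 1156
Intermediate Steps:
U = -4 (U = ⅖ + (⅕)*(-22) = ⅖ - 22/5 = -4)
b(k, K) = 4 (b(k, K) = -1*(-4) = 4)
(b(6, -3) - 38)² = (4 - 38)² = (-34)² = 1156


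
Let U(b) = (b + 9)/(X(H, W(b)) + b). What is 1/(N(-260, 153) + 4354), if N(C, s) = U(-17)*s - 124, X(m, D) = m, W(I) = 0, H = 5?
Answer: 1/4332 ≈ 0.00023084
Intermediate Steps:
U(b) = (9 + b)/(5 + b) (U(b) = (b + 9)/(5 + b) = (9 + b)/(5 + b))
N(C, s) = -124 + 2*s/3 (N(C, s) = ((9 - 17)/(5 - 17))*s - 124 = (-8/(-12))*s - 124 = (-1/12*(-8))*s - 124 = 2*s/3 - 124 = -124 + 2*s/3)
1/(N(-260, 153) + 4354) = 1/((-124 + (⅔)*153) + 4354) = 1/((-124 + 102) + 4354) = 1/(-22 + 4354) = 1/4332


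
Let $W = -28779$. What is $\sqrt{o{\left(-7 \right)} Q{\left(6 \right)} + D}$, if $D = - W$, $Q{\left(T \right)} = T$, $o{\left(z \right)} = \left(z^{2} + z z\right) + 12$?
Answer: $3 \sqrt{3271} \approx 171.58$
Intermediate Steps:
$o{\left(z \right)} = 12 + 2 z^{2}$ ($o{\left(z \right)} = \left(z^{2} + z^{2}\right) + 12 = 2 z^{2} + 12 = 12 + 2 z^{2}$)
$D = 28779$ ($D = \left(-1\right) \left(-28779\right) = 28779$)
$\sqrt{o{\left(-7 \right)} Q{\left(6 \right)} + D} = \sqrt{\left(12 + 2 \left(-7\right)^{2}\right) 6 + 28779} = \sqrt{\left(12 + 2 \cdot 49\right) 6 + 28779} = \sqrt{\left(12 + 98\right) 6 + 28779} = \sqrt{110 \cdot 6 + 28779} = \sqrt{660 + 28779} = \sqrt{29439} = 3 \sqrt{3271}$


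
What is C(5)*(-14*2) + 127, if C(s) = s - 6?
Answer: 155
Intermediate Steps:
C(s) = -6 + s
C(5)*(-14*2) + 127 = (-6 + 5)*(-14*2) + 127 = -1*(-28) + 127 = 28 + 127 = 155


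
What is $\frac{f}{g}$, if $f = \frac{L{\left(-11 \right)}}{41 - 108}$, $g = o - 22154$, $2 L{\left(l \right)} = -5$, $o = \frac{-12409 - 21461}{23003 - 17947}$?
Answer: $- \frac{6320}{3753490549} \approx -1.6838 \cdot 10^{-6}$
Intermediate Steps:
$o = - \frac{16935}{2528}$ ($o = - \frac{33870}{5056} = \left(-33870\right) \frac{1}{5056} = - \frac{16935}{2528} \approx -6.699$)
$L{\left(l \right)} = - \frac{5}{2}$ ($L{\left(l \right)} = \frac{1}{2} \left(-5\right) = - \frac{5}{2}$)
$g = - \frac{56022247}{2528}$ ($g = - \frac{16935}{2528} - 22154 = - \frac{56022247}{2528} \approx -22161.0$)
$f = \frac{5}{134}$ ($f = - \frac{5}{2 \left(41 - 108\right)} = - \frac{5}{2 \left(-67\right)} = \left(- \frac{5}{2}\right) \left(- \frac{1}{67}\right) = \frac{5}{134} \approx 0.037313$)
$\frac{f}{g} = \frac{5}{134 \left(- \frac{56022247}{2528}\right)} = \frac{5}{134} \left(- \frac{2528}{56022247}\right) = - \frac{6320}{3753490549}$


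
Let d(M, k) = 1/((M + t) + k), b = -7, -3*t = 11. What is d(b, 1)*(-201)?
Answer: 603/29 ≈ 20.793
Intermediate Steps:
t = -11/3 (t = -1/3*11 = -11/3 ≈ -3.6667)
d(M, k) = 1/(-11/3 + M + k) (d(M, k) = 1/((M - 11/3) + k) = 1/((-11/3 + M) + k) = 1/(-11/3 + M + k))
d(b, 1)*(-201) = (3/(-11 + 3*(-7) + 3*1))*(-201) = (3/(-11 - 21 + 3))*(-201) = (3/(-29))*(-201) = (3*(-1/29))*(-201) = -3/29*(-201) = 603/29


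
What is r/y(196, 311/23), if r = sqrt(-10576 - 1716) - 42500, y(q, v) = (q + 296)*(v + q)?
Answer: -244375/592737 + 23*I*sqrt(3073)/1185474 ≈ -0.41228 + 0.0010755*I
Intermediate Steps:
y(q, v) = (296 + q)*(q + v)
r = -42500 + 2*I*sqrt(3073) (r = sqrt(-12292) - 42500 = 2*I*sqrt(3073) - 42500 = -42500 + 2*I*sqrt(3073) ≈ -42500.0 + 110.87*I)
r/y(196, 311/23) = (-42500 + 2*I*sqrt(3073))/(196**2 + 296*196 + 296*(311/23) + 196*(311/23)) = (-42500 + 2*I*sqrt(3073))/(38416 + 58016 + 296*(311*(1/23)) + 196*(311*(1/23))) = (-42500 + 2*I*sqrt(3073))/(38416 + 58016 + 296*(311/23) + 196*(311/23)) = (-42500 + 2*I*sqrt(3073))/(38416 + 58016 + 92056/23 + 60956/23) = (-42500 + 2*I*sqrt(3073))/(2370948/23) = (-42500 + 2*I*sqrt(3073))*(23/2370948) = -244375/592737 + 23*I*sqrt(3073)/1185474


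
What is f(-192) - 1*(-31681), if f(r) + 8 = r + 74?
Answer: 31555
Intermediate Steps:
f(r) = 66 + r (f(r) = -8 + (r + 74) = -8 + (74 + r) = 66 + r)
f(-192) - 1*(-31681) = (66 - 192) - 1*(-31681) = -126 + 31681 = 31555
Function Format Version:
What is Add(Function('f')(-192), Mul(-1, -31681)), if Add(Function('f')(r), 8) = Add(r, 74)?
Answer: 31555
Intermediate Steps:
Function('f')(r) = Add(66, r) (Function('f')(r) = Add(-8, Add(r, 74)) = Add(-8, Add(74, r)) = Add(66, r))
Add(Function('f')(-192), Mul(-1, -31681)) = Add(Add(66, -192), Mul(-1, -31681)) = Add(-126, 31681) = 31555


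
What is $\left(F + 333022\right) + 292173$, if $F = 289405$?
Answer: $914600$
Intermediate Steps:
$\left(F + 333022\right) + 292173 = \left(289405 + 333022\right) + 292173 = 622427 + 292173 = 914600$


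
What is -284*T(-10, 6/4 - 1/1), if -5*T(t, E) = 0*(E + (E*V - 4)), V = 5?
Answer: 0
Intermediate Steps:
T(t, E) = 0 (T(t, E) = -0*(E + (E*5 - 4)) = -0*(E + (5*E - 4)) = -0*(E + (-4 + 5*E)) = -0*(-4 + 6*E) = -⅕*0 = 0)
-284*T(-10, 6/4 - 1/1) = -284*0 = 0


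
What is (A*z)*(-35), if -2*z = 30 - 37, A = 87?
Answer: -21315/2 ≈ -10658.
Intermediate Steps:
z = 7/2 (z = -(30 - 37)/2 = -½*(-7) = 7/2 ≈ 3.5000)
(A*z)*(-35) = (87*(7/2))*(-35) = (609/2)*(-35) = -21315/2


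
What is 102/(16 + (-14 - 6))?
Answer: -51/2 ≈ -25.500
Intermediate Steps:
102/(16 + (-14 - 6)) = 102/(16 - 20) = 102/(-4) = -¼*102 = -51/2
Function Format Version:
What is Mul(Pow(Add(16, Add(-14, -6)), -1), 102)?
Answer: Rational(-51, 2) ≈ -25.500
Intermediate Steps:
Mul(Pow(Add(16, Add(-14, -6)), -1), 102) = Mul(Pow(Add(16, -20), -1), 102) = Mul(Pow(-4, -1), 102) = Mul(Rational(-1, 4), 102) = Rational(-51, 2)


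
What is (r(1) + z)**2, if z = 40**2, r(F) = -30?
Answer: 2464900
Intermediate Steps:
z = 1600
(r(1) + z)**2 = (-30 + 1600)**2 = 1570**2 = 2464900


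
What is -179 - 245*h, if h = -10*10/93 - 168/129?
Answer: 1613639/3999 ≈ 403.51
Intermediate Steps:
h = -9508/3999 (h = -100*1/93 - 168*1/129 = -100/93 - 56/43 = -9508/3999 ≈ -2.3776)
-179 - 245*h = -179 - 245*(-9508/3999) = -179 + 2329460/3999 = 1613639/3999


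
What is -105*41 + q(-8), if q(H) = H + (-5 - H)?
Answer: -4310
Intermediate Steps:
q(H) = -5
-105*41 + q(-8) = -105*41 - 5 = -4305 - 5 = -4310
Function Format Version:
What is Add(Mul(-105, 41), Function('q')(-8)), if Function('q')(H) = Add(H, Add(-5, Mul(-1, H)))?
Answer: -4310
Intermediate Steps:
Function('q')(H) = -5
Add(Mul(-105, 41), Function('q')(-8)) = Add(Mul(-105, 41), -5) = Add(-4305, -5) = -4310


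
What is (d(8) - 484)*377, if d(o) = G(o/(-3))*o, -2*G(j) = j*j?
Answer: -1738724/9 ≈ -1.9319e+5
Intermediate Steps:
G(j) = -j**2/2 (G(j) = -j*j/2 = -j**2/2)
d(o) = -o**3/18 (d(o) = (-o**2/9/2)*o = (-o**2/18)*o = -o**3/18)
(d(8) - 484)*377 = (-1/18*8**3 - 484)*377 = (-1/18*512 - 484)*377 = (-256/9 - 484)*377 = -4612/9*377 = -1738724/9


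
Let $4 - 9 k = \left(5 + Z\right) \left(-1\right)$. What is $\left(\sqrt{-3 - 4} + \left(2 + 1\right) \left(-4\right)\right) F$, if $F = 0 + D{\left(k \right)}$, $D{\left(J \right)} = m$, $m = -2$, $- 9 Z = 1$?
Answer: $24 - 2 i \sqrt{7} \approx 24.0 - 5.2915 i$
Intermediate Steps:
$Z = - \frac{1}{9}$ ($Z = \left(- \frac{1}{9}\right) 1 = - \frac{1}{9} \approx -0.11111$)
$k = \frac{80}{81}$ ($k = \frac{4}{9} - \frac{\left(5 - \frac{1}{9}\right) \left(-1\right)}{9} = \frac{4}{9} - \frac{\frac{44}{9} \left(-1\right)}{9} = \frac{4}{9} - - \frac{44}{81} = \frac{4}{9} + \frac{44}{81} = \frac{80}{81} \approx 0.98765$)
$D{\left(J \right)} = -2$
$F = -2$ ($F = 0 - 2 = -2$)
$\left(\sqrt{-3 - 4} + \left(2 + 1\right) \left(-4\right)\right) F = \left(\sqrt{-3 - 4} + \left(2 + 1\right) \left(-4\right)\right) \left(-2\right) = \left(\sqrt{-7} + 3 \left(-4\right)\right) \left(-2\right) = \left(i \sqrt{7} - 12\right) \left(-2\right) = \left(-12 + i \sqrt{7}\right) \left(-2\right) = 24 - 2 i \sqrt{7}$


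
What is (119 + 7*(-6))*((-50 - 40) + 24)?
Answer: -5082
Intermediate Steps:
(119 + 7*(-6))*((-50 - 40) + 24) = (119 - 42)*(-90 + 24) = 77*(-66) = -5082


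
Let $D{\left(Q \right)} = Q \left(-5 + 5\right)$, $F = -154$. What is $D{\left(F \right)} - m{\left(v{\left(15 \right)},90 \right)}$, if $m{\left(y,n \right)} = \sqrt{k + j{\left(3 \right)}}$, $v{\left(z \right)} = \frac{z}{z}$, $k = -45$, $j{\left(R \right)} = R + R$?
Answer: $- i \sqrt{39} \approx - 6.245 i$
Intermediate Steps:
$j{\left(R \right)} = 2 R$
$D{\left(Q \right)} = 0$ ($D{\left(Q \right)} = Q 0 = 0$)
$v{\left(z \right)} = 1$
$m{\left(y,n \right)} = i \sqrt{39}$ ($m{\left(y,n \right)} = \sqrt{-45 + 2 \cdot 3} = \sqrt{-45 + 6} = \sqrt{-39} = i \sqrt{39}$)
$D{\left(F \right)} - m{\left(v{\left(15 \right)},90 \right)} = 0 - i \sqrt{39} = - i \sqrt{39}$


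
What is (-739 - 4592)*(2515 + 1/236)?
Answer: -3164167071/236 ≈ -1.3407e+7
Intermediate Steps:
(-739 - 4592)*(2515 + 1/236) = -5331*(2515 + 1/236) = -5331*593541/236 = -3164167071/236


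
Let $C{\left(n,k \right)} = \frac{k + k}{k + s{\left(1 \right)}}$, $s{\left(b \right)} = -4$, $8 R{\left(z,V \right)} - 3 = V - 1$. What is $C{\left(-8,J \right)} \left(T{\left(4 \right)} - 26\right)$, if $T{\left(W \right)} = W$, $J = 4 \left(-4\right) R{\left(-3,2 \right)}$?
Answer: $- \frac{88}{3} \approx -29.333$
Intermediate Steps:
$R{\left(z,V \right)} = \frac{1}{4} + \frac{V}{8}$ ($R{\left(z,V \right)} = \frac{3}{8} + \frac{V - 1}{8} = \frac{3}{8} + \frac{-1 + V}{8} = \frac{3}{8} + \left(- \frac{1}{8} + \frac{V}{8}\right) = \frac{1}{4} + \frac{V}{8}$)
$J = -8$ ($J = 4 \left(-4\right) \left(\frac{1}{4} + \frac{1}{8} \cdot 2\right) = - 16 \left(\frac{1}{4} + \frac{1}{4}\right) = \left(-16\right) \frac{1}{2} = -8$)
$C{\left(n,k \right)} = \frac{2 k}{-4 + k}$ ($C{\left(n,k \right)} = \frac{k + k}{k - 4} = \frac{2 k}{-4 + k}$)
$C{\left(-8,J \right)} \left(T{\left(4 \right)} - 26\right) = 2 \left(-8\right) \frac{1}{-4 - 8} \left(4 - 26\right) = 2 \left(-8\right) \frac{1}{-12} \left(-22\right) = 2 \left(-8\right) \left(- \frac{1}{12}\right) \left(-22\right) = \frac{4}{3} \left(-22\right) = - \frac{88}{3}$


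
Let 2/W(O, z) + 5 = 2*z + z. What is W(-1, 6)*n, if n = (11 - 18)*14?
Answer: -196/13 ≈ -15.077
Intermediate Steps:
W(O, z) = 2/(-5 + 3*z) (W(O, z) = 2/(-5 + (2*z + z)) = 2/(-5 + 3*z))
n = -98 (n = -7*14 = -98)
W(-1, 6)*n = (2/(-5 + 3*6))*(-98) = (2/(-5 + 18))*(-98) = (2/13)*(-98) = -196/13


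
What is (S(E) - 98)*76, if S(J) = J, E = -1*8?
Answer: -8056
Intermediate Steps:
E = -8
(S(E) - 98)*76 = (-8 - 98)*76 = -106*76 = -8056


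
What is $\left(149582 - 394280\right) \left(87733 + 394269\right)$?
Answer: $-117944925396$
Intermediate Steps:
$\left(149582 - 394280\right) \left(87733 + 394269\right) = \left(149582 - 394280\right) 482002 = \left(-244698\right) 482002 = -117944925396$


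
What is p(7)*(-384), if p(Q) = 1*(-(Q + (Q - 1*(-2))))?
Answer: 6144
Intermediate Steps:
p(Q) = -2 - 2*Q (p(Q) = 1*(-(Q + (Q + 2))) = 1*(-(Q + (2 + Q))) = 1*(-(2 + 2*Q)) = 1*(-2 - 2*Q) = -2 - 2*Q)
p(7)*(-384) = (-2 - 2*7)*(-384) = (-2 - 14)*(-384) = -16*(-384) = 6144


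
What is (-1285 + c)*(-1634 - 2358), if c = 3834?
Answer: -10175608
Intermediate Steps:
(-1285 + c)*(-1634 - 2358) = (-1285 + 3834)*(-1634 - 2358) = 2549*(-3992) = -10175608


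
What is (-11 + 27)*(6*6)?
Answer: 576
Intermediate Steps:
(-11 + 27)*(6*6) = 16*36 = 576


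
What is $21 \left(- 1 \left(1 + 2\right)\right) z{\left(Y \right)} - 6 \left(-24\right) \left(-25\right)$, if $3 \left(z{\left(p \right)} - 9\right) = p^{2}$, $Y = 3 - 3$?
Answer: $-4167$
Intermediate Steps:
$Y = 0$ ($Y = 3 - 3 = 0$)
$z{\left(p \right)} = 9 + \frac{p^{2}}{3}$
$21 \left(- 1 \left(1 + 2\right)\right) z{\left(Y \right)} - 6 \left(-24\right) \left(-25\right) = 21 \left(- 1 \left(1 + 2\right)\right) \left(9 + \frac{0^{2}}{3}\right) - 6 \left(-24\right) \left(-25\right) = 21 \left(- 1 \cdot 3\right) \left(9 + \frac{1}{3} \cdot 0\right) - \left(-144\right) \left(-25\right) = 21 \left(\left(-1\right) 3\right) \left(9 + 0\right) - 3600 = 21 \left(-3\right) 9 - 3600 = \left(-63\right) 9 - 3600 = -567 - 3600 = -4167$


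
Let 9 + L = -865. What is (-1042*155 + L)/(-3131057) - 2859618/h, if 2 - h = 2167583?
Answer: 3101869143110/2262273221039 ≈ 1.3711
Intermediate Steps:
h = -2167581 (h = 2 - 1*2167583 = 2 - 2167583 = -2167581)
L = -874 (L = -9 - 865 = -874)
(-1042*155 + L)/(-3131057) - 2859618/h = (-1042*155 - 874)/(-3131057) - 2859618/(-2167581) = (-161510 - 874)*(-1/3131057) - 2859618*(-1/2167581) = -162384*(-1/3131057) + 953206/722527 = 162384/3131057 + 953206/722527 = 3101869143110/2262273221039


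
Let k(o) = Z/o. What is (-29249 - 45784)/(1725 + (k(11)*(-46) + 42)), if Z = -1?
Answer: -825363/19483 ≈ -42.363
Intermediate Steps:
k(o) = -1/o
(-29249 - 45784)/(1725 + (k(11)*(-46) + 42)) = (-29249 - 45784)/(1725 + (-1/11*(-46) + 42)) = -75033/(1725 + (-1*1/11*(-46) + 42)) = -75033/(1725 + (-1/11*(-46) + 42)) = -75033/(1725 + (46/11 + 42)) = -75033/(1725 + 508/11) = -75033/19483/11 = -75033*11/19483 = -825363/19483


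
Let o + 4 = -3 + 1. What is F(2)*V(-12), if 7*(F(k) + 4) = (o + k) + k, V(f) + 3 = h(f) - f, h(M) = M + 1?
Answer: 60/7 ≈ 8.5714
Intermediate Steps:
o = -6 (o = -4 + (-3 + 1) = -4 - 2 = -6)
h(M) = 1 + M
V(f) = -2 (V(f) = -3 + ((1 + f) - f) = -3 + 1 = -2)
F(k) = -34/7 + 2*k/7 (F(k) = -4 + ((-6 + k) + k)/7 = -4 + (-6 + 2*k)/7 = -4 + (-6/7 + 2*k/7) = -34/7 + 2*k/7)
F(2)*V(-12) = (-34/7 + (2/7)*2)*(-2) = (-34/7 + 4/7)*(-2) = -30/7*(-2) = 60/7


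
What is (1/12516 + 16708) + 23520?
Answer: 503493649/12516 ≈ 40228.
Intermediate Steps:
(1/12516 + 16708) + 23520 = 209117329/12516 + 23520 = 503493649/12516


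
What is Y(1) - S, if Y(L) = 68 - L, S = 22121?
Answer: -22054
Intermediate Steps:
Y(1) - S = (68 - 1*1) - 1*22121 = (68 - 1) - 22121 = 67 - 22121 = -22054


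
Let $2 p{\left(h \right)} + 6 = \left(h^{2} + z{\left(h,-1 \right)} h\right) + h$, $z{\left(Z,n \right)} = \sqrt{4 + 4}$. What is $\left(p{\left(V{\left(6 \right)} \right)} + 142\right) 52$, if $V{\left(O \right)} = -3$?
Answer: $7384 - 156 \sqrt{2} \approx 7163.4$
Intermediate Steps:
$z{\left(Z,n \right)} = 2 \sqrt{2}$ ($z{\left(Z,n \right)} = \sqrt{8} = 2 \sqrt{2}$)
$p{\left(h \right)} = -3 + \frac{h}{2} + \frac{h^{2}}{2} + h \sqrt{2}$ ($p{\left(h \right)} = -3 + \frac{\left(h^{2} + 2 \sqrt{2} h\right) + h}{2} = -3 + \frac{\left(h^{2} + 2 h \sqrt{2}\right) + h}{2} = -3 + \frac{h + h^{2} + 2 h \sqrt{2}}{2} = -3 + \left(\frac{h}{2} + \frac{h^{2}}{2} + h \sqrt{2}\right) = -3 + \frac{h}{2} + \frac{h^{2}}{2} + h \sqrt{2}$)
$\left(p{\left(V{\left(6 \right)} \right)} + 142\right) 52 = \left(\left(-3 + \frac{1}{2} \left(-3\right) + \frac{\left(-3\right)^{2}}{2} - 3 \sqrt{2}\right) + 142\right) 52 = \left(\left(-3 - \frac{3}{2} + \frac{1}{2} \cdot 9 - 3 \sqrt{2}\right) + 142\right) 52 = \left(\left(-3 - \frac{3}{2} + \frac{9}{2} - 3 \sqrt{2}\right) + 142\right) 52 = \left(- 3 \sqrt{2} + 142\right) 52 = \left(142 - 3 \sqrt{2}\right) 52 = 7384 - 156 \sqrt{2}$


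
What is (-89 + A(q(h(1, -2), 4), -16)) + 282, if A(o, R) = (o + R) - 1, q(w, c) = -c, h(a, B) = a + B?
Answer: 172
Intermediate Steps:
h(a, B) = B + a
A(o, R) = -1 + R + o (A(o, R) = (R + o) - 1 = -1 + R + o)
(-89 + A(q(h(1, -2), 4), -16)) + 282 = (-89 + (-1 - 16 - 1*4)) + 282 = (-89 + (-1 - 16 - 4)) + 282 = (-89 - 21) + 282 = -110 + 282 = 172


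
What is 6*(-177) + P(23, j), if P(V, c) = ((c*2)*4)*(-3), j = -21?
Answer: -558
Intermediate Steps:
P(V, c) = -24*c (P(V, c) = ((2*c)*4)*(-3) = (8*c)*(-3) = -24*c)
6*(-177) + P(23, j) = 6*(-177) - 24*(-21) = -1062 + 504 = -558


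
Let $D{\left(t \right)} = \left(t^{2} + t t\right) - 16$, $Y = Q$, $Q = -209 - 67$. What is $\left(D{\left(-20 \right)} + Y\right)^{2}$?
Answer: $258064$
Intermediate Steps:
$Q = -276$ ($Q = -209 - 67 = -276$)
$Y = -276$
$D{\left(t \right)} = -16 + 2 t^{2}$ ($D{\left(t \right)} = \left(t^{2} + t^{2}\right) - 16 = 2 t^{2} - 16 = -16 + 2 t^{2}$)
$\left(D{\left(-20 \right)} + Y\right)^{2} = \left(\left(-16 + 2 \left(-20\right)^{2}\right) - 276\right)^{2} = \left(\left(-16 + 2 \cdot 400\right) - 276\right)^{2} = \left(\left(-16 + 800\right) - 276\right)^{2} = \left(784 - 276\right)^{2} = 508^{2} = 258064$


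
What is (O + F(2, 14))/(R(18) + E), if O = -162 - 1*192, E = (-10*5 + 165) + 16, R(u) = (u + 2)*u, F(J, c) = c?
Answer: -340/491 ≈ -0.69246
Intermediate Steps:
R(u) = u*(2 + u) (R(u) = (2 + u)*u = u*(2 + u))
E = 131 (E = (-50 + 165) + 16 = 115 + 16 = 131)
O = -354 (O = -162 - 192 = -354)
(O + F(2, 14))/(R(18) + E) = (-354 + 14)/(18*(2 + 18) + 131) = -340/(18*20 + 131) = -340/(360 + 131) = -340/491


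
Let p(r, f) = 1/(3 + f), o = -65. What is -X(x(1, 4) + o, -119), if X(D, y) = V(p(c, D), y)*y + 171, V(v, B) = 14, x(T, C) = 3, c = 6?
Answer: 1495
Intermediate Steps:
X(D, y) = 171 + 14*y (X(D, y) = 14*y + 171 = 171 + 14*y)
-X(x(1, 4) + o, -119) = -(171 + 14*(-119)) = -(171 - 1666) = -1*(-1495) = 1495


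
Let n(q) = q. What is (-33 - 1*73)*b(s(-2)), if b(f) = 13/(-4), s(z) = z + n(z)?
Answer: 689/2 ≈ 344.50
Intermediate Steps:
s(z) = 2*z (s(z) = z + z = 2*z)
b(f) = -13/4 (b(f) = 13*(-¼) = -13/4)
(-33 - 1*73)*b(s(-2)) = (-33 - 1*73)*(-13/4) = (-33 - 73)*(-13/4) = -106*(-13/4) = 689/2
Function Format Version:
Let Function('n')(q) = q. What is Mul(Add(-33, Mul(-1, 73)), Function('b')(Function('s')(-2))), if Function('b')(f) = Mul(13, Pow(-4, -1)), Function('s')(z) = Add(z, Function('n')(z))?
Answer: Rational(689, 2) ≈ 344.50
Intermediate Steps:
Function('s')(z) = Mul(2, z) (Function('s')(z) = Add(z, z) = Mul(2, z))
Function('b')(f) = Rational(-13, 4) (Function('b')(f) = Mul(13, Rational(-1, 4)) = Rational(-13, 4))
Mul(Add(-33, Mul(-1, 73)), Function('b')(Function('s')(-2))) = Mul(Add(-33, Mul(-1, 73)), Rational(-13, 4)) = Mul(Add(-33, -73), Rational(-13, 4)) = Mul(-106, Rational(-13, 4)) = Rational(689, 2)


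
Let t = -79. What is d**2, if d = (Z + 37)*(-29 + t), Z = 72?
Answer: 138579984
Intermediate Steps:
d = -11772 (d = (72 + 37)*(-29 - 79) = 109*(-108) = -11772)
d**2 = (-11772)**2 = 138579984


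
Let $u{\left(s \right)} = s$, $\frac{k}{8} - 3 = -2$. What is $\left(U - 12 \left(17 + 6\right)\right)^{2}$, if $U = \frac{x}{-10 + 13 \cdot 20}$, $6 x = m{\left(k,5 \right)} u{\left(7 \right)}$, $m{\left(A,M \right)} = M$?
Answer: $\frac{6854680849}{90000} \approx 76163.0$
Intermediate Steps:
$k = 8$ ($k = 24 + 8 \left(-2\right) = 24 - 16 = 8$)
$x = \frac{35}{6}$ ($x = \frac{5 \cdot 7}{6} = \frac{1}{6} \cdot 35 = \frac{35}{6} \approx 5.8333$)
$U = \frac{7}{300}$ ($U = \frac{35}{6 \left(-10 + 13 \cdot 20\right)} = \frac{35}{6 \left(-10 + 260\right)} = \frac{35}{6 \cdot 250} = \frac{35}{6} \cdot \frac{1}{250} = \frac{7}{300} \approx 0.023333$)
$\left(U - 12 \left(17 + 6\right)\right)^{2} = \left(\frac{7}{300} - 12 \left(17 + 6\right)\right)^{2} = \left(\frac{7}{300} - 276\right)^{2} = \left(- \frac{82793}{300}\right)^{2} = \frac{6854680849}{90000}$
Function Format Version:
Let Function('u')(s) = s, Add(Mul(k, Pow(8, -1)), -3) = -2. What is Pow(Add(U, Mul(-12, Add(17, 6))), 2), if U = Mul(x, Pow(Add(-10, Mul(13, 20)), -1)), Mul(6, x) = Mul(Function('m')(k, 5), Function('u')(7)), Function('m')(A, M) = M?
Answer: Rational(6854680849, 90000) ≈ 76163.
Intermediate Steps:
k = 8 (k = Add(24, Mul(8, -2)) = Add(24, -16) = 8)
x = Rational(35, 6) (x = Mul(Rational(1, 6), Mul(5, 7)) = Mul(Rational(1, 6), 35) = Rational(35, 6) ≈ 5.8333)
U = Rational(7, 300) (U = Mul(Rational(35, 6), Pow(Add(-10, Mul(13, 20)), -1)) = Mul(Rational(35, 6), Pow(Add(-10, 260), -1)) = Mul(Rational(35, 6), Pow(250, -1)) = Mul(Rational(35, 6), Rational(1, 250)) = Rational(7, 300) ≈ 0.023333)
Pow(Add(U, Mul(-12, Add(17, 6))), 2) = Pow(Add(Rational(7, 300), Mul(-12, Add(17, 6))), 2) = Pow(Add(Rational(7, 300), Mul(-12, 23)), 2) = Pow(Add(Rational(7, 300), -276), 2) = Pow(Rational(-82793, 300), 2) = Rational(6854680849, 90000)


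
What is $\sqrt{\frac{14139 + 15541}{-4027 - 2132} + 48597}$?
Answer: $\frac{\sqrt{1843260857637}}{6159} \approx 220.44$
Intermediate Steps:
$\sqrt{\frac{14139 + 15541}{-4027 - 2132} + 48597} = \sqrt{\frac{29680}{-6159} + 48597} = \sqrt{29680 \left(- \frac{1}{6159}\right) + 48597} = \sqrt{- \frac{29680}{6159} + 48597} = \sqrt{\frac{299279243}{6159}} = \frac{\sqrt{1843260857637}}{6159}$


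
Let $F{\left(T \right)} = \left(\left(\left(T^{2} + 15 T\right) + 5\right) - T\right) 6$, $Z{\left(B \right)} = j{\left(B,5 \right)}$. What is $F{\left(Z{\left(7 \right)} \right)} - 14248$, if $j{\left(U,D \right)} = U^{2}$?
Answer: $4304$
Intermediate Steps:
$Z{\left(B \right)} = B^{2}$
$F{\left(T \right)} = 30 + 6 T^{2} + 84 T$ ($F{\left(T \right)} = \left(\left(5 + T^{2} + 15 T\right) - T\right) 6 = \left(5 + T^{2} + 14 T\right) 6 = 30 + 6 T^{2} + 84 T$)
$F{\left(Z{\left(7 \right)} \right)} - 14248 = \left(30 + 6 \left(7^{2}\right)^{2} + 84 \cdot 7^{2}\right) - 14248 = \left(30 + 6 \cdot 49^{2} + 84 \cdot 49\right) - 14248 = \left(30 + 6 \cdot 2401 + 4116\right) - 14248 = \left(30 + 14406 + 4116\right) - 14248 = 18552 - 14248 = 4304$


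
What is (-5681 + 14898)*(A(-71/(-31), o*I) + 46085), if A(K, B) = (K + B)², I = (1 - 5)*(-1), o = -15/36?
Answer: 3673827339793/8649 ≈ 4.2477e+8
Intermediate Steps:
o = -5/12 (o = -15*1/36 = -5/12 ≈ -0.41667)
I = 4 (I = -4*(-1) = 4)
A(K, B) = (B + K)²
(-5681 + 14898)*(A(-71/(-31), o*I) + 46085) = (-5681 + 14898)*((-5/12*4 - 71/(-31))² + 46085) = 9217*((-5/3 - 71*(-1/31))² + 46085) = 9217*((-5/3 + 71/31)² + 46085) = 9217*((58/93)² + 46085) = 9217*(3364/8649 + 46085) = 9217*(398592529/8649) = 3673827339793/8649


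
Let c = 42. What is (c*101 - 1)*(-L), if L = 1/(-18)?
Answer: 4241/18 ≈ 235.61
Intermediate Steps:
L = -1/18 ≈ -0.055556
(c*101 - 1)*(-L) = (42*101 - 1)*(-1*(-1/18)) = (4242 - 1)*(1/18) = 4241*(1/18) = 4241/18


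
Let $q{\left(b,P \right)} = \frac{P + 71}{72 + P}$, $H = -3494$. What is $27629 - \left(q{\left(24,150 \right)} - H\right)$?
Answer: $\frac{5357749}{222} \approx 24134.0$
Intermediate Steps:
$q{\left(b,P \right)} = \frac{71 + P}{72 + P}$
$27629 - \left(q{\left(24,150 \right)} - H\right) = 27629 - \left(\frac{71 + 150}{72 + 150} - -3494\right) = 27629 - \left(\frac{1}{222} \cdot 221 + 3494\right) = 27629 - \left(\frac{221}{222} + 3494\right) = 27629 - \frac{775889}{222} = \frac{5357749}{222}$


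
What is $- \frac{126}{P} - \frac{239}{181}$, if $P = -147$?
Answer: $- \frac{587}{1267} \approx -0.4633$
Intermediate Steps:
$- \frac{126}{P} - \frac{239}{181} = - \frac{126}{-147} - \frac{239}{181} = \left(-126\right) \left(- \frac{1}{147}\right) - \frac{239}{181} = \frac{6}{7} - \frac{239}{181} = - \frac{587}{1267}$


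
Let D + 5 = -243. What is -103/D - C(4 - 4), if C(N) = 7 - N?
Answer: -1633/248 ≈ -6.5847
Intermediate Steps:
D = -248 (D = -5 - 243 = -248)
-103/D - C(4 - 4) = -103/(-248) - (7 - (4 - 4)) = -103*(-1/248) - (7 - 1*0) = 103/248 - (7 + 0) = 103/248 - 1*7 = 103/248 - 7 = -1633/248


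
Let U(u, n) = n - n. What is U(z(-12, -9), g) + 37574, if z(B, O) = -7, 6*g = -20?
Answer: 37574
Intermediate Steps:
g = -10/3 (g = (⅙)*(-20) = -10/3 ≈ -3.3333)
U(u, n) = 0
U(z(-12, -9), g) + 37574 = 0 + 37574 = 37574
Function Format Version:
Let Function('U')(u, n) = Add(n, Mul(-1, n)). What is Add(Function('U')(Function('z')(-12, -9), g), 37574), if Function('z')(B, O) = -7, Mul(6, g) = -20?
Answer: 37574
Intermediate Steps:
g = Rational(-10, 3) (g = Mul(Rational(1, 6), -20) = Rational(-10, 3) ≈ -3.3333)
Function('U')(u, n) = 0
Add(Function('U')(Function('z')(-12, -9), g), 37574) = Add(0, 37574) = 37574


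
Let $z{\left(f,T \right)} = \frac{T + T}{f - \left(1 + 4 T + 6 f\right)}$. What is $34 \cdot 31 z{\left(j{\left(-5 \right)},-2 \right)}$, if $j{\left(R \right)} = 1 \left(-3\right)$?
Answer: $- \frac{2108}{11} \approx -191.64$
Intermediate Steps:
$j{\left(R \right)} = -3$
$z{\left(f,T \right)} = \frac{2 T}{-1 - 5 f - 4 T}$ ($z{\left(f,T \right)} = \frac{2 T}{f - \left(1 + 4 T + 6 f\right)} = \frac{2 T}{-1 - 5 f - 4 T}$)
$34 \cdot 31 z{\left(j{\left(-5 \right)},-2 \right)} = 34 \cdot 31 \left(\left(-2\right) \left(-2\right) \frac{1}{1 + 4 \left(-2\right) + 5 \left(-3\right)}\right) = 1054 \left(\left(-2\right) \left(-2\right) \frac{1}{1 - 8 - 15}\right) = 1054 \left(\left(-2\right) \left(-2\right) \frac{1}{-22}\right) = 1054 \left(\left(-2\right) \left(-2\right) \left(- \frac{1}{22}\right)\right) = 1054 \left(- \frac{2}{11}\right) = - \frac{2108}{11}$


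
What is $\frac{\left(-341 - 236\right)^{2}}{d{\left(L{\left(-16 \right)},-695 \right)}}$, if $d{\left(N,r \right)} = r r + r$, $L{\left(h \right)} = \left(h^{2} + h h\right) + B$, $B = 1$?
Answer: $\frac{332929}{482330} \approx 0.69025$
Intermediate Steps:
$L{\left(h \right)} = 1 + 2 h^{2}$ ($L{\left(h \right)} = \left(h^{2} + h h\right) + 1 = \left(h^{2} + h^{2}\right) + 1 = 2 h^{2} + 1 = 1 + 2 h^{2}$)
$d{\left(N,r \right)} = r + r^{2}$ ($d{\left(N,r \right)} = r^{2} + r = r + r^{2}$)
$\frac{\left(-341 - 236\right)^{2}}{d{\left(L{\left(-16 \right)},-695 \right)}} = \frac{\left(-341 - 236\right)^{2}}{\left(-695\right) \left(1 - 695\right)} = \frac{\left(-577\right)^{2}}{\left(-695\right) \left(-694\right)} = \frac{332929}{482330}$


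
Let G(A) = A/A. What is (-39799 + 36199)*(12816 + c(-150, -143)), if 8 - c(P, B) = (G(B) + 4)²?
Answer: -46076400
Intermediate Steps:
G(A) = 1
c(P, B) = -17 (c(P, B) = 8 - (1 + 4)² = 8 - 1*5² = 8 - 1*25 = 8 - 25 = -17)
(-39799 + 36199)*(12816 + c(-150, -143)) = (-39799 + 36199)*(12816 - 17) = -3600*12799 = -46076400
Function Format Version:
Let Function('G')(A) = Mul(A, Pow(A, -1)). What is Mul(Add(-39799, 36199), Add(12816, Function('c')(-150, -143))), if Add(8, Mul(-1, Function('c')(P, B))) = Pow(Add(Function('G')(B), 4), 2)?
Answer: -46076400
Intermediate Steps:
Function('G')(A) = 1
Function('c')(P, B) = -17 (Function('c')(P, B) = Add(8, Mul(-1, Pow(Add(1, 4), 2))) = Add(8, Mul(-1, Pow(5, 2))) = Add(8, Mul(-1, 25)) = Add(8, -25) = -17)
Mul(Add(-39799, 36199), Add(12816, Function('c')(-150, -143))) = Mul(Add(-39799, 36199), Add(12816, -17)) = Mul(-3600, 12799) = -46076400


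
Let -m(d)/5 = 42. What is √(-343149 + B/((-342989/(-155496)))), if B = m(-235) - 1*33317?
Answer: 3*I*√4684072981129413/342989 ≈ 598.62*I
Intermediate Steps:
m(d) = -210 (m(d) = -5*42 = -210)
B = -33527 (B = -210 - 1*33317 = -210 - 33317 = -33527)
√(-343149 + B/((-342989/(-155496)))) = √(-343149 - 33527/((-342989/(-155496)))) = √(-343149 - 33527/((-342989*(-1/155496)))) = √(-343149 - 33527/342989/155496) = √(-343149 - 33527*155496/342989) = √(-343149 - 5213314392/342989) = √(-122909646753/342989) = 3*I*√4684072981129413/342989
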